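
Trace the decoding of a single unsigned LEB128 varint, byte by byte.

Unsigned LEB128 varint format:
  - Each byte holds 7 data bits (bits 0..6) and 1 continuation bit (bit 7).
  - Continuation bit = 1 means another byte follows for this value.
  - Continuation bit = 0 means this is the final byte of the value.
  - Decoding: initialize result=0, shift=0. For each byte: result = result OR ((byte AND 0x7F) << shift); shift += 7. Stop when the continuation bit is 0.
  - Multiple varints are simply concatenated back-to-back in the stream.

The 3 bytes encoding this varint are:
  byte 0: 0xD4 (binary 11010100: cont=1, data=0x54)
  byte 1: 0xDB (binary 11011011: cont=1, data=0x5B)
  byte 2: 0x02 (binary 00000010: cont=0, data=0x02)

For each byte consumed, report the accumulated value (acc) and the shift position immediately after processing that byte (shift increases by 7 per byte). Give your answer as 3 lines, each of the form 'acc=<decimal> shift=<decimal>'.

Answer: acc=84 shift=7
acc=11732 shift=14
acc=44500 shift=21

Derivation:
byte 0=0xD4: payload=0x54=84, contrib = 84<<0 = 84; acc -> 84, shift -> 7
byte 1=0xDB: payload=0x5B=91, contrib = 91<<7 = 11648; acc -> 11732, shift -> 14
byte 2=0x02: payload=0x02=2, contrib = 2<<14 = 32768; acc -> 44500, shift -> 21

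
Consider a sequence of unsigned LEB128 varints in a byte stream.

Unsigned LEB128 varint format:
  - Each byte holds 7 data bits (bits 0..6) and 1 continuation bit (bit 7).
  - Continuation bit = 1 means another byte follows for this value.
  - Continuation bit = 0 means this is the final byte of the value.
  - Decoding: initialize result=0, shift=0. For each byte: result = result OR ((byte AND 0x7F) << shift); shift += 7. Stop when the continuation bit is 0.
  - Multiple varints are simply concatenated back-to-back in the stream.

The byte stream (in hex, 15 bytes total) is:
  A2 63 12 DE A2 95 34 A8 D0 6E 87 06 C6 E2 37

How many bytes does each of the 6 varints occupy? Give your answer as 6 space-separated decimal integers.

Answer: 2 1 4 3 2 3

Derivation:
  byte[0]=0xA2 cont=1 payload=0x22=34: acc |= 34<<0 -> acc=34 shift=7
  byte[1]=0x63 cont=0 payload=0x63=99: acc |= 99<<7 -> acc=12706 shift=14 [end]
Varint 1: bytes[0:2] = A2 63 -> value 12706 (2 byte(s))
  byte[2]=0x12 cont=0 payload=0x12=18: acc |= 18<<0 -> acc=18 shift=7 [end]
Varint 2: bytes[2:3] = 12 -> value 18 (1 byte(s))
  byte[3]=0xDE cont=1 payload=0x5E=94: acc |= 94<<0 -> acc=94 shift=7
  byte[4]=0xA2 cont=1 payload=0x22=34: acc |= 34<<7 -> acc=4446 shift=14
  byte[5]=0x95 cont=1 payload=0x15=21: acc |= 21<<14 -> acc=348510 shift=21
  byte[6]=0x34 cont=0 payload=0x34=52: acc |= 52<<21 -> acc=109400414 shift=28 [end]
Varint 3: bytes[3:7] = DE A2 95 34 -> value 109400414 (4 byte(s))
  byte[7]=0xA8 cont=1 payload=0x28=40: acc |= 40<<0 -> acc=40 shift=7
  byte[8]=0xD0 cont=1 payload=0x50=80: acc |= 80<<7 -> acc=10280 shift=14
  byte[9]=0x6E cont=0 payload=0x6E=110: acc |= 110<<14 -> acc=1812520 shift=21 [end]
Varint 4: bytes[7:10] = A8 D0 6E -> value 1812520 (3 byte(s))
  byte[10]=0x87 cont=1 payload=0x07=7: acc |= 7<<0 -> acc=7 shift=7
  byte[11]=0x06 cont=0 payload=0x06=6: acc |= 6<<7 -> acc=775 shift=14 [end]
Varint 5: bytes[10:12] = 87 06 -> value 775 (2 byte(s))
  byte[12]=0xC6 cont=1 payload=0x46=70: acc |= 70<<0 -> acc=70 shift=7
  byte[13]=0xE2 cont=1 payload=0x62=98: acc |= 98<<7 -> acc=12614 shift=14
  byte[14]=0x37 cont=0 payload=0x37=55: acc |= 55<<14 -> acc=913734 shift=21 [end]
Varint 6: bytes[12:15] = C6 E2 37 -> value 913734 (3 byte(s))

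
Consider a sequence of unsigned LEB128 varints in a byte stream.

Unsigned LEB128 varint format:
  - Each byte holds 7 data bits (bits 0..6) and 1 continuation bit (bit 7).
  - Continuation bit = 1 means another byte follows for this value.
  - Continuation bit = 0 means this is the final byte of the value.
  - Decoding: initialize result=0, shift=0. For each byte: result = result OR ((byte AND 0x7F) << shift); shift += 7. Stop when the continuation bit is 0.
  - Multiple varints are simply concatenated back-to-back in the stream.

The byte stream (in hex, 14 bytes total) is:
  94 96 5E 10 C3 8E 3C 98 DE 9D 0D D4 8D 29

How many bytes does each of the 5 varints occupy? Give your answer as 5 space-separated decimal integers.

Answer: 3 1 3 4 3

Derivation:
  byte[0]=0x94 cont=1 payload=0x14=20: acc |= 20<<0 -> acc=20 shift=7
  byte[1]=0x96 cont=1 payload=0x16=22: acc |= 22<<7 -> acc=2836 shift=14
  byte[2]=0x5E cont=0 payload=0x5E=94: acc |= 94<<14 -> acc=1542932 shift=21 [end]
Varint 1: bytes[0:3] = 94 96 5E -> value 1542932 (3 byte(s))
  byte[3]=0x10 cont=0 payload=0x10=16: acc |= 16<<0 -> acc=16 shift=7 [end]
Varint 2: bytes[3:4] = 10 -> value 16 (1 byte(s))
  byte[4]=0xC3 cont=1 payload=0x43=67: acc |= 67<<0 -> acc=67 shift=7
  byte[5]=0x8E cont=1 payload=0x0E=14: acc |= 14<<7 -> acc=1859 shift=14
  byte[6]=0x3C cont=0 payload=0x3C=60: acc |= 60<<14 -> acc=984899 shift=21 [end]
Varint 3: bytes[4:7] = C3 8E 3C -> value 984899 (3 byte(s))
  byte[7]=0x98 cont=1 payload=0x18=24: acc |= 24<<0 -> acc=24 shift=7
  byte[8]=0xDE cont=1 payload=0x5E=94: acc |= 94<<7 -> acc=12056 shift=14
  byte[9]=0x9D cont=1 payload=0x1D=29: acc |= 29<<14 -> acc=487192 shift=21
  byte[10]=0x0D cont=0 payload=0x0D=13: acc |= 13<<21 -> acc=27750168 shift=28 [end]
Varint 4: bytes[7:11] = 98 DE 9D 0D -> value 27750168 (4 byte(s))
  byte[11]=0xD4 cont=1 payload=0x54=84: acc |= 84<<0 -> acc=84 shift=7
  byte[12]=0x8D cont=1 payload=0x0D=13: acc |= 13<<7 -> acc=1748 shift=14
  byte[13]=0x29 cont=0 payload=0x29=41: acc |= 41<<14 -> acc=673492 shift=21 [end]
Varint 5: bytes[11:14] = D4 8D 29 -> value 673492 (3 byte(s))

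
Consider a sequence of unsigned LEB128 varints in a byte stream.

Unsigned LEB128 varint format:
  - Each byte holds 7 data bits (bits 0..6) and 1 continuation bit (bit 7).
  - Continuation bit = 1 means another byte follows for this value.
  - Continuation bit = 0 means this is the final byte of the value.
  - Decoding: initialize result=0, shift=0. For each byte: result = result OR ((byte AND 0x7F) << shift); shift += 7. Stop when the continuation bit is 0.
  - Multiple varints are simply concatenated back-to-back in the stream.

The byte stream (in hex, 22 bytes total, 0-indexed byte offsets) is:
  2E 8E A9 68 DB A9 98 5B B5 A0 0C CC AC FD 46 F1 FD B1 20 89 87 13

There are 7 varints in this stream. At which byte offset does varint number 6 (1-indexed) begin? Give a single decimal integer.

Answer: 15

Derivation:
  byte[0]=0x2E cont=0 payload=0x2E=46: acc |= 46<<0 -> acc=46 shift=7 [end]
Varint 1: bytes[0:1] = 2E -> value 46 (1 byte(s))
  byte[1]=0x8E cont=1 payload=0x0E=14: acc |= 14<<0 -> acc=14 shift=7
  byte[2]=0xA9 cont=1 payload=0x29=41: acc |= 41<<7 -> acc=5262 shift=14
  byte[3]=0x68 cont=0 payload=0x68=104: acc |= 104<<14 -> acc=1709198 shift=21 [end]
Varint 2: bytes[1:4] = 8E A9 68 -> value 1709198 (3 byte(s))
  byte[4]=0xDB cont=1 payload=0x5B=91: acc |= 91<<0 -> acc=91 shift=7
  byte[5]=0xA9 cont=1 payload=0x29=41: acc |= 41<<7 -> acc=5339 shift=14
  byte[6]=0x98 cont=1 payload=0x18=24: acc |= 24<<14 -> acc=398555 shift=21
  byte[7]=0x5B cont=0 payload=0x5B=91: acc |= 91<<21 -> acc=191239387 shift=28 [end]
Varint 3: bytes[4:8] = DB A9 98 5B -> value 191239387 (4 byte(s))
  byte[8]=0xB5 cont=1 payload=0x35=53: acc |= 53<<0 -> acc=53 shift=7
  byte[9]=0xA0 cont=1 payload=0x20=32: acc |= 32<<7 -> acc=4149 shift=14
  byte[10]=0x0C cont=0 payload=0x0C=12: acc |= 12<<14 -> acc=200757 shift=21 [end]
Varint 4: bytes[8:11] = B5 A0 0C -> value 200757 (3 byte(s))
  byte[11]=0xCC cont=1 payload=0x4C=76: acc |= 76<<0 -> acc=76 shift=7
  byte[12]=0xAC cont=1 payload=0x2C=44: acc |= 44<<7 -> acc=5708 shift=14
  byte[13]=0xFD cont=1 payload=0x7D=125: acc |= 125<<14 -> acc=2053708 shift=21
  byte[14]=0x46 cont=0 payload=0x46=70: acc |= 70<<21 -> acc=148854348 shift=28 [end]
Varint 5: bytes[11:15] = CC AC FD 46 -> value 148854348 (4 byte(s))
  byte[15]=0xF1 cont=1 payload=0x71=113: acc |= 113<<0 -> acc=113 shift=7
  byte[16]=0xFD cont=1 payload=0x7D=125: acc |= 125<<7 -> acc=16113 shift=14
  byte[17]=0xB1 cont=1 payload=0x31=49: acc |= 49<<14 -> acc=818929 shift=21
  byte[18]=0x20 cont=0 payload=0x20=32: acc |= 32<<21 -> acc=67927793 shift=28 [end]
Varint 6: bytes[15:19] = F1 FD B1 20 -> value 67927793 (4 byte(s))
  byte[19]=0x89 cont=1 payload=0x09=9: acc |= 9<<0 -> acc=9 shift=7
  byte[20]=0x87 cont=1 payload=0x07=7: acc |= 7<<7 -> acc=905 shift=14
  byte[21]=0x13 cont=0 payload=0x13=19: acc |= 19<<14 -> acc=312201 shift=21 [end]
Varint 7: bytes[19:22] = 89 87 13 -> value 312201 (3 byte(s))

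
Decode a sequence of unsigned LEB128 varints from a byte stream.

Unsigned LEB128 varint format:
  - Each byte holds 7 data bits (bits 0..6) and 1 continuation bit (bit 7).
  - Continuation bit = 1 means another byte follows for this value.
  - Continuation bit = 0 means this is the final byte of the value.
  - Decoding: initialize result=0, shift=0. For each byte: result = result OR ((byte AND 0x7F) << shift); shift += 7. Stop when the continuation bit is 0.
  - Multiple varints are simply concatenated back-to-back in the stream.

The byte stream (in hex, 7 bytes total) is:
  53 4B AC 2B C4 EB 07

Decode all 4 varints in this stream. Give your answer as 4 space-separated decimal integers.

Answer: 83 75 5548 128452

Derivation:
  byte[0]=0x53 cont=0 payload=0x53=83: acc |= 83<<0 -> acc=83 shift=7 [end]
Varint 1: bytes[0:1] = 53 -> value 83 (1 byte(s))
  byte[1]=0x4B cont=0 payload=0x4B=75: acc |= 75<<0 -> acc=75 shift=7 [end]
Varint 2: bytes[1:2] = 4B -> value 75 (1 byte(s))
  byte[2]=0xAC cont=1 payload=0x2C=44: acc |= 44<<0 -> acc=44 shift=7
  byte[3]=0x2B cont=0 payload=0x2B=43: acc |= 43<<7 -> acc=5548 shift=14 [end]
Varint 3: bytes[2:4] = AC 2B -> value 5548 (2 byte(s))
  byte[4]=0xC4 cont=1 payload=0x44=68: acc |= 68<<0 -> acc=68 shift=7
  byte[5]=0xEB cont=1 payload=0x6B=107: acc |= 107<<7 -> acc=13764 shift=14
  byte[6]=0x07 cont=0 payload=0x07=7: acc |= 7<<14 -> acc=128452 shift=21 [end]
Varint 4: bytes[4:7] = C4 EB 07 -> value 128452 (3 byte(s))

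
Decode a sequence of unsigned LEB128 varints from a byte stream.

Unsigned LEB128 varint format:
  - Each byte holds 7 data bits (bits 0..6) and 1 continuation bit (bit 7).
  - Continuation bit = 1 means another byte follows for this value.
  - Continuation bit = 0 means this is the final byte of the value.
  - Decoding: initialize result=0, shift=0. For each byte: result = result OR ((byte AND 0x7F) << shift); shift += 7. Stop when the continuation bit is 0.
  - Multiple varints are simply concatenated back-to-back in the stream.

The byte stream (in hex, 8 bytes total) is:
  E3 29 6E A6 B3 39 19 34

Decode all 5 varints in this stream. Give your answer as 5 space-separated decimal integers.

  byte[0]=0xE3 cont=1 payload=0x63=99: acc |= 99<<0 -> acc=99 shift=7
  byte[1]=0x29 cont=0 payload=0x29=41: acc |= 41<<7 -> acc=5347 shift=14 [end]
Varint 1: bytes[0:2] = E3 29 -> value 5347 (2 byte(s))
  byte[2]=0x6E cont=0 payload=0x6E=110: acc |= 110<<0 -> acc=110 shift=7 [end]
Varint 2: bytes[2:3] = 6E -> value 110 (1 byte(s))
  byte[3]=0xA6 cont=1 payload=0x26=38: acc |= 38<<0 -> acc=38 shift=7
  byte[4]=0xB3 cont=1 payload=0x33=51: acc |= 51<<7 -> acc=6566 shift=14
  byte[5]=0x39 cont=0 payload=0x39=57: acc |= 57<<14 -> acc=940454 shift=21 [end]
Varint 3: bytes[3:6] = A6 B3 39 -> value 940454 (3 byte(s))
  byte[6]=0x19 cont=0 payload=0x19=25: acc |= 25<<0 -> acc=25 shift=7 [end]
Varint 4: bytes[6:7] = 19 -> value 25 (1 byte(s))
  byte[7]=0x34 cont=0 payload=0x34=52: acc |= 52<<0 -> acc=52 shift=7 [end]
Varint 5: bytes[7:8] = 34 -> value 52 (1 byte(s))

Answer: 5347 110 940454 25 52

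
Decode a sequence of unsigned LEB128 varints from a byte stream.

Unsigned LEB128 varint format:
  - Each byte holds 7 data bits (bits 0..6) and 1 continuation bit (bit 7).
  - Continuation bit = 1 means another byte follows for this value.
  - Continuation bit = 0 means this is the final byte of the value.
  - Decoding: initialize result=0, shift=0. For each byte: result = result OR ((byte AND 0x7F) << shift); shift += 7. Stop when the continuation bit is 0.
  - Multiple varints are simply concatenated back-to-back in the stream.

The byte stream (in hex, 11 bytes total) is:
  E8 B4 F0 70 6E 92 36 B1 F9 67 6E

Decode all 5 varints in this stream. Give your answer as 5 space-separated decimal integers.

Answer: 236722792 110 6930 1703089 110

Derivation:
  byte[0]=0xE8 cont=1 payload=0x68=104: acc |= 104<<0 -> acc=104 shift=7
  byte[1]=0xB4 cont=1 payload=0x34=52: acc |= 52<<7 -> acc=6760 shift=14
  byte[2]=0xF0 cont=1 payload=0x70=112: acc |= 112<<14 -> acc=1841768 shift=21
  byte[3]=0x70 cont=0 payload=0x70=112: acc |= 112<<21 -> acc=236722792 shift=28 [end]
Varint 1: bytes[0:4] = E8 B4 F0 70 -> value 236722792 (4 byte(s))
  byte[4]=0x6E cont=0 payload=0x6E=110: acc |= 110<<0 -> acc=110 shift=7 [end]
Varint 2: bytes[4:5] = 6E -> value 110 (1 byte(s))
  byte[5]=0x92 cont=1 payload=0x12=18: acc |= 18<<0 -> acc=18 shift=7
  byte[6]=0x36 cont=0 payload=0x36=54: acc |= 54<<7 -> acc=6930 shift=14 [end]
Varint 3: bytes[5:7] = 92 36 -> value 6930 (2 byte(s))
  byte[7]=0xB1 cont=1 payload=0x31=49: acc |= 49<<0 -> acc=49 shift=7
  byte[8]=0xF9 cont=1 payload=0x79=121: acc |= 121<<7 -> acc=15537 shift=14
  byte[9]=0x67 cont=0 payload=0x67=103: acc |= 103<<14 -> acc=1703089 shift=21 [end]
Varint 4: bytes[7:10] = B1 F9 67 -> value 1703089 (3 byte(s))
  byte[10]=0x6E cont=0 payload=0x6E=110: acc |= 110<<0 -> acc=110 shift=7 [end]
Varint 5: bytes[10:11] = 6E -> value 110 (1 byte(s))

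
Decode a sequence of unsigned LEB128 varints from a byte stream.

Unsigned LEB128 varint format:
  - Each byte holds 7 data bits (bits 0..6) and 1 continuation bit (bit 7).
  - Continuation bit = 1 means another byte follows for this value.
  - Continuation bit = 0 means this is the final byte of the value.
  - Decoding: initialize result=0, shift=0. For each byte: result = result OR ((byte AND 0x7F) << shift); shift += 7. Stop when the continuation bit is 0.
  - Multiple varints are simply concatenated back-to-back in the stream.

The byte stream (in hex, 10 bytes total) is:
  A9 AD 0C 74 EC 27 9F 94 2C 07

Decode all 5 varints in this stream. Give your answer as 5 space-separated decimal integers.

  byte[0]=0xA9 cont=1 payload=0x29=41: acc |= 41<<0 -> acc=41 shift=7
  byte[1]=0xAD cont=1 payload=0x2D=45: acc |= 45<<7 -> acc=5801 shift=14
  byte[2]=0x0C cont=0 payload=0x0C=12: acc |= 12<<14 -> acc=202409 shift=21 [end]
Varint 1: bytes[0:3] = A9 AD 0C -> value 202409 (3 byte(s))
  byte[3]=0x74 cont=0 payload=0x74=116: acc |= 116<<0 -> acc=116 shift=7 [end]
Varint 2: bytes[3:4] = 74 -> value 116 (1 byte(s))
  byte[4]=0xEC cont=1 payload=0x6C=108: acc |= 108<<0 -> acc=108 shift=7
  byte[5]=0x27 cont=0 payload=0x27=39: acc |= 39<<7 -> acc=5100 shift=14 [end]
Varint 3: bytes[4:6] = EC 27 -> value 5100 (2 byte(s))
  byte[6]=0x9F cont=1 payload=0x1F=31: acc |= 31<<0 -> acc=31 shift=7
  byte[7]=0x94 cont=1 payload=0x14=20: acc |= 20<<7 -> acc=2591 shift=14
  byte[8]=0x2C cont=0 payload=0x2C=44: acc |= 44<<14 -> acc=723487 shift=21 [end]
Varint 4: bytes[6:9] = 9F 94 2C -> value 723487 (3 byte(s))
  byte[9]=0x07 cont=0 payload=0x07=7: acc |= 7<<0 -> acc=7 shift=7 [end]
Varint 5: bytes[9:10] = 07 -> value 7 (1 byte(s))

Answer: 202409 116 5100 723487 7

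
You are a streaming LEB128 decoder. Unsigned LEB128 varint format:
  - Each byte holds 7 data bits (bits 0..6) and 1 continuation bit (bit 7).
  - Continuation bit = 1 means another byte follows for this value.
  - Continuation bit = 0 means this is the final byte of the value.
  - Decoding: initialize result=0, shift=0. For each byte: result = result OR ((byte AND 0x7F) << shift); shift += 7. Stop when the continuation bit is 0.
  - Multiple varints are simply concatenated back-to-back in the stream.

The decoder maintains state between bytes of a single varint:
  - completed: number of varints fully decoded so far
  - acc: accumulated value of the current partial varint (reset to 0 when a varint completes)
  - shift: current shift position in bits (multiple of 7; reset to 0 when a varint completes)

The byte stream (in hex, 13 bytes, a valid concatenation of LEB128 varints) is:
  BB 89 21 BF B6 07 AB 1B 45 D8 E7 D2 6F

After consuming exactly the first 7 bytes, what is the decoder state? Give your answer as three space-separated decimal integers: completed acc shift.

byte[0]=0xBB cont=1 payload=0x3B: acc |= 59<<0 -> completed=0 acc=59 shift=7
byte[1]=0x89 cont=1 payload=0x09: acc |= 9<<7 -> completed=0 acc=1211 shift=14
byte[2]=0x21 cont=0 payload=0x21: varint #1 complete (value=541883); reset -> completed=1 acc=0 shift=0
byte[3]=0xBF cont=1 payload=0x3F: acc |= 63<<0 -> completed=1 acc=63 shift=7
byte[4]=0xB6 cont=1 payload=0x36: acc |= 54<<7 -> completed=1 acc=6975 shift=14
byte[5]=0x07 cont=0 payload=0x07: varint #2 complete (value=121663); reset -> completed=2 acc=0 shift=0
byte[6]=0xAB cont=1 payload=0x2B: acc |= 43<<0 -> completed=2 acc=43 shift=7

Answer: 2 43 7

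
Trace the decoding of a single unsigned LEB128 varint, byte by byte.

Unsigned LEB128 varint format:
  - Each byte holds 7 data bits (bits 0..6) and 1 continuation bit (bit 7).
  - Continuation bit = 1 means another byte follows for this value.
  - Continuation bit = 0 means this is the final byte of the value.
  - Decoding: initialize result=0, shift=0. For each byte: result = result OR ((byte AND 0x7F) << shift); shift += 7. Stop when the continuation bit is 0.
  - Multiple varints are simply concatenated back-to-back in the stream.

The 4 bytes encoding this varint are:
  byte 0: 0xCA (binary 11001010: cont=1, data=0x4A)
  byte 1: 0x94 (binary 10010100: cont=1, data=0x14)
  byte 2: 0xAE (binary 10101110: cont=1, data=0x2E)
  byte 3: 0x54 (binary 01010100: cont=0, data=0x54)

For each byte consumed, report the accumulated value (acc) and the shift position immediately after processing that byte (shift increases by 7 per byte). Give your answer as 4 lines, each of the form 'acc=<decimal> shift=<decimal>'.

Answer: acc=74 shift=7
acc=2634 shift=14
acc=756298 shift=21
acc=176917066 shift=28

Derivation:
byte 0=0xCA: payload=0x4A=74, contrib = 74<<0 = 74; acc -> 74, shift -> 7
byte 1=0x94: payload=0x14=20, contrib = 20<<7 = 2560; acc -> 2634, shift -> 14
byte 2=0xAE: payload=0x2E=46, contrib = 46<<14 = 753664; acc -> 756298, shift -> 21
byte 3=0x54: payload=0x54=84, contrib = 84<<21 = 176160768; acc -> 176917066, shift -> 28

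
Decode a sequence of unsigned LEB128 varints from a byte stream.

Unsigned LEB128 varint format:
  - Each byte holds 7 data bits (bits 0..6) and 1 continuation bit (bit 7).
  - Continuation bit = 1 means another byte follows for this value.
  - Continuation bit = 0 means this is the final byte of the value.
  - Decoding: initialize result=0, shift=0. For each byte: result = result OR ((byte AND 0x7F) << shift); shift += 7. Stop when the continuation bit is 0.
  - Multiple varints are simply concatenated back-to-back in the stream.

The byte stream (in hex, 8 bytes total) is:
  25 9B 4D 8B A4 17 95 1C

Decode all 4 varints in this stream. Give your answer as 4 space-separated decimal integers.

  byte[0]=0x25 cont=0 payload=0x25=37: acc |= 37<<0 -> acc=37 shift=7 [end]
Varint 1: bytes[0:1] = 25 -> value 37 (1 byte(s))
  byte[1]=0x9B cont=1 payload=0x1B=27: acc |= 27<<0 -> acc=27 shift=7
  byte[2]=0x4D cont=0 payload=0x4D=77: acc |= 77<<7 -> acc=9883 shift=14 [end]
Varint 2: bytes[1:3] = 9B 4D -> value 9883 (2 byte(s))
  byte[3]=0x8B cont=1 payload=0x0B=11: acc |= 11<<0 -> acc=11 shift=7
  byte[4]=0xA4 cont=1 payload=0x24=36: acc |= 36<<7 -> acc=4619 shift=14
  byte[5]=0x17 cont=0 payload=0x17=23: acc |= 23<<14 -> acc=381451 shift=21 [end]
Varint 3: bytes[3:6] = 8B A4 17 -> value 381451 (3 byte(s))
  byte[6]=0x95 cont=1 payload=0x15=21: acc |= 21<<0 -> acc=21 shift=7
  byte[7]=0x1C cont=0 payload=0x1C=28: acc |= 28<<7 -> acc=3605 shift=14 [end]
Varint 4: bytes[6:8] = 95 1C -> value 3605 (2 byte(s))

Answer: 37 9883 381451 3605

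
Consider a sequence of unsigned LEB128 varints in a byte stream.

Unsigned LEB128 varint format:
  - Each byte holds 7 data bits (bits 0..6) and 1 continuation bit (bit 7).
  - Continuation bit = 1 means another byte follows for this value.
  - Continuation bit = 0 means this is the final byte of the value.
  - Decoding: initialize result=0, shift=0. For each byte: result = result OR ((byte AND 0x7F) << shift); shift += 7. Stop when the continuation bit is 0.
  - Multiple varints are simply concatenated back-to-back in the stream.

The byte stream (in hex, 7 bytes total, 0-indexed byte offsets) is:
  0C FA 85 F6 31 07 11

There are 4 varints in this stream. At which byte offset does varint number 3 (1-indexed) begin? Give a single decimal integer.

  byte[0]=0x0C cont=0 payload=0x0C=12: acc |= 12<<0 -> acc=12 shift=7 [end]
Varint 1: bytes[0:1] = 0C -> value 12 (1 byte(s))
  byte[1]=0xFA cont=1 payload=0x7A=122: acc |= 122<<0 -> acc=122 shift=7
  byte[2]=0x85 cont=1 payload=0x05=5: acc |= 5<<7 -> acc=762 shift=14
  byte[3]=0xF6 cont=1 payload=0x76=118: acc |= 118<<14 -> acc=1934074 shift=21
  byte[4]=0x31 cont=0 payload=0x31=49: acc |= 49<<21 -> acc=104694522 shift=28 [end]
Varint 2: bytes[1:5] = FA 85 F6 31 -> value 104694522 (4 byte(s))
  byte[5]=0x07 cont=0 payload=0x07=7: acc |= 7<<0 -> acc=7 shift=7 [end]
Varint 3: bytes[5:6] = 07 -> value 7 (1 byte(s))
  byte[6]=0x11 cont=0 payload=0x11=17: acc |= 17<<0 -> acc=17 shift=7 [end]
Varint 4: bytes[6:7] = 11 -> value 17 (1 byte(s))

Answer: 5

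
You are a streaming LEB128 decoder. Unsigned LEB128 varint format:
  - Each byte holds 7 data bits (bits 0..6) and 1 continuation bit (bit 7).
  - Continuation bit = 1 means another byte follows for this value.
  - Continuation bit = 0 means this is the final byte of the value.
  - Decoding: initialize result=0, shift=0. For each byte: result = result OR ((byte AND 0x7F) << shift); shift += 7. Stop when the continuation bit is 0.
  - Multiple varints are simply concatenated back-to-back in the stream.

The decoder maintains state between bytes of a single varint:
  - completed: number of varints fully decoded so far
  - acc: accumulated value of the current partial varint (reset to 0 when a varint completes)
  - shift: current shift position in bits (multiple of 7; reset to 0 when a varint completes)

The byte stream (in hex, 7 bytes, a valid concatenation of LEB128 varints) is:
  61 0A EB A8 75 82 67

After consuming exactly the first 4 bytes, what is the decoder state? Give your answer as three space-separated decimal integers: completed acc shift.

byte[0]=0x61 cont=0 payload=0x61: varint #1 complete (value=97); reset -> completed=1 acc=0 shift=0
byte[1]=0x0A cont=0 payload=0x0A: varint #2 complete (value=10); reset -> completed=2 acc=0 shift=0
byte[2]=0xEB cont=1 payload=0x6B: acc |= 107<<0 -> completed=2 acc=107 shift=7
byte[3]=0xA8 cont=1 payload=0x28: acc |= 40<<7 -> completed=2 acc=5227 shift=14

Answer: 2 5227 14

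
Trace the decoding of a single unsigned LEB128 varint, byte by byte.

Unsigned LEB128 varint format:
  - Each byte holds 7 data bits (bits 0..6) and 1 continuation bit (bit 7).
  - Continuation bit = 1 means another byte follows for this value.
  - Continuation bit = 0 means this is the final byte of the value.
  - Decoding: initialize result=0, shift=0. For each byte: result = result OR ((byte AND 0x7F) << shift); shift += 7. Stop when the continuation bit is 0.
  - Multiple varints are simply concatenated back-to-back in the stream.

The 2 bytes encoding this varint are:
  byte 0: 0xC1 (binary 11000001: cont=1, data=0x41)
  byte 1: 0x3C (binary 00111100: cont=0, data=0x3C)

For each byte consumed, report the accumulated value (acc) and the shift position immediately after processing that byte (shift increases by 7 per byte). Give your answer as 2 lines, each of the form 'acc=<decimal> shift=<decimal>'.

byte 0=0xC1: payload=0x41=65, contrib = 65<<0 = 65; acc -> 65, shift -> 7
byte 1=0x3C: payload=0x3C=60, contrib = 60<<7 = 7680; acc -> 7745, shift -> 14

Answer: acc=65 shift=7
acc=7745 shift=14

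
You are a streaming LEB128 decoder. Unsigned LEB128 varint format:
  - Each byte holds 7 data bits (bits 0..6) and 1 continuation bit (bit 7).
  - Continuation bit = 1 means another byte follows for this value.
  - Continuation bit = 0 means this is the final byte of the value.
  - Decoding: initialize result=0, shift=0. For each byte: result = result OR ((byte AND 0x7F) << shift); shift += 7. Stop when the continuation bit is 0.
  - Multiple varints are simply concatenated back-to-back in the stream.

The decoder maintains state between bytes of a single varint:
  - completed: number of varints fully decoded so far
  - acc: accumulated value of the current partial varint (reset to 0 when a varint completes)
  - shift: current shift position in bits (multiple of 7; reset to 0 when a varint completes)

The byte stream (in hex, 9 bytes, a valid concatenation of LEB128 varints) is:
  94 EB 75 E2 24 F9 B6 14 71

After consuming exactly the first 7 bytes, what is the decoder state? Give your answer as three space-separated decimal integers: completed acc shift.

Answer: 2 7033 14

Derivation:
byte[0]=0x94 cont=1 payload=0x14: acc |= 20<<0 -> completed=0 acc=20 shift=7
byte[1]=0xEB cont=1 payload=0x6B: acc |= 107<<7 -> completed=0 acc=13716 shift=14
byte[2]=0x75 cont=0 payload=0x75: varint #1 complete (value=1930644); reset -> completed=1 acc=0 shift=0
byte[3]=0xE2 cont=1 payload=0x62: acc |= 98<<0 -> completed=1 acc=98 shift=7
byte[4]=0x24 cont=0 payload=0x24: varint #2 complete (value=4706); reset -> completed=2 acc=0 shift=0
byte[5]=0xF9 cont=1 payload=0x79: acc |= 121<<0 -> completed=2 acc=121 shift=7
byte[6]=0xB6 cont=1 payload=0x36: acc |= 54<<7 -> completed=2 acc=7033 shift=14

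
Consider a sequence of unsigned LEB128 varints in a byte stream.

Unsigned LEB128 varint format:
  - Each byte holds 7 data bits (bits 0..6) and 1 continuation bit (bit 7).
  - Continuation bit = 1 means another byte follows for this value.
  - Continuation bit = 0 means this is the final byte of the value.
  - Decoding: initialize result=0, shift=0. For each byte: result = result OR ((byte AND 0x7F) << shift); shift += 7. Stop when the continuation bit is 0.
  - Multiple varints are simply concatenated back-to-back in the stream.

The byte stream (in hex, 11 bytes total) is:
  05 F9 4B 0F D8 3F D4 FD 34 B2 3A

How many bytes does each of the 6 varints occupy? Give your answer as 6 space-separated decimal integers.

  byte[0]=0x05 cont=0 payload=0x05=5: acc |= 5<<0 -> acc=5 shift=7 [end]
Varint 1: bytes[0:1] = 05 -> value 5 (1 byte(s))
  byte[1]=0xF9 cont=1 payload=0x79=121: acc |= 121<<0 -> acc=121 shift=7
  byte[2]=0x4B cont=0 payload=0x4B=75: acc |= 75<<7 -> acc=9721 shift=14 [end]
Varint 2: bytes[1:3] = F9 4B -> value 9721 (2 byte(s))
  byte[3]=0x0F cont=0 payload=0x0F=15: acc |= 15<<0 -> acc=15 shift=7 [end]
Varint 3: bytes[3:4] = 0F -> value 15 (1 byte(s))
  byte[4]=0xD8 cont=1 payload=0x58=88: acc |= 88<<0 -> acc=88 shift=7
  byte[5]=0x3F cont=0 payload=0x3F=63: acc |= 63<<7 -> acc=8152 shift=14 [end]
Varint 4: bytes[4:6] = D8 3F -> value 8152 (2 byte(s))
  byte[6]=0xD4 cont=1 payload=0x54=84: acc |= 84<<0 -> acc=84 shift=7
  byte[7]=0xFD cont=1 payload=0x7D=125: acc |= 125<<7 -> acc=16084 shift=14
  byte[8]=0x34 cont=0 payload=0x34=52: acc |= 52<<14 -> acc=868052 shift=21 [end]
Varint 5: bytes[6:9] = D4 FD 34 -> value 868052 (3 byte(s))
  byte[9]=0xB2 cont=1 payload=0x32=50: acc |= 50<<0 -> acc=50 shift=7
  byte[10]=0x3A cont=0 payload=0x3A=58: acc |= 58<<7 -> acc=7474 shift=14 [end]
Varint 6: bytes[9:11] = B2 3A -> value 7474 (2 byte(s))

Answer: 1 2 1 2 3 2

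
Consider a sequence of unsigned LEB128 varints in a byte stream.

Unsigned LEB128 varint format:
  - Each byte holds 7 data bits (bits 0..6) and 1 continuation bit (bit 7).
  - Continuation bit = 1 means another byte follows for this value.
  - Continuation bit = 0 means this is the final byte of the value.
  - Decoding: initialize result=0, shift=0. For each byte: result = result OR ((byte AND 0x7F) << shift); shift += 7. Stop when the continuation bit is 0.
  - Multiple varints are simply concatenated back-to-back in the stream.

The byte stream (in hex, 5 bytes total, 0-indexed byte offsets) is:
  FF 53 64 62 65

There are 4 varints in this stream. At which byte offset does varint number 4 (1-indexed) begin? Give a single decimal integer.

  byte[0]=0xFF cont=1 payload=0x7F=127: acc |= 127<<0 -> acc=127 shift=7
  byte[1]=0x53 cont=0 payload=0x53=83: acc |= 83<<7 -> acc=10751 shift=14 [end]
Varint 1: bytes[0:2] = FF 53 -> value 10751 (2 byte(s))
  byte[2]=0x64 cont=0 payload=0x64=100: acc |= 100<<0 -> acc=100 shift=7 [end]
Varint 2: bytes[2:3] = 64 -> value 100 (1 byte(s))
  byte[3]=0x62 cont=0 payload=0x62=98: acc |= 98<<0 -> acc=98 shift=7 [end]
Varint 3: bytes[3:4] = 62 -> value 98 (1 byte(s))
  byte[4]=0x65 cont=0 payload=0x65=101: acc |= 101<<0 -> acc=101 shift=7 [end]
Varint 4: bytes[4:5] = 65 -> value 101 (1 byte(s))

Answer: 4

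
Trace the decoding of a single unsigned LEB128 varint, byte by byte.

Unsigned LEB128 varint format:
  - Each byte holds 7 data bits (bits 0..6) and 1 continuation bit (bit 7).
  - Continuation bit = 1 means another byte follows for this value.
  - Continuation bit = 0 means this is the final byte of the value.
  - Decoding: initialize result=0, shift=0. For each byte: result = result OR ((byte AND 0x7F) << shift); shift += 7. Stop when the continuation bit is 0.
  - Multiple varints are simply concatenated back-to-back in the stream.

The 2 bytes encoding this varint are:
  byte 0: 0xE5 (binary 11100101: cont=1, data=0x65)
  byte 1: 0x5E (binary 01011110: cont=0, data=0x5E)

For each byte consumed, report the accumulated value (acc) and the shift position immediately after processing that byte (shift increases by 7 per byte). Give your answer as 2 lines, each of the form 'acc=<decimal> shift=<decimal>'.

byte 0=0xE5: payload=0x65=101, contrib = 101<<0 = 101; acc -> 101, shift -> 7
byte 1=0x5E: payload=0x5E=94, contrib = 94<<7 = 12032; acc -> 12133, shift -> 14

Answer: acc=101 shift=7
acc=12133 shift=14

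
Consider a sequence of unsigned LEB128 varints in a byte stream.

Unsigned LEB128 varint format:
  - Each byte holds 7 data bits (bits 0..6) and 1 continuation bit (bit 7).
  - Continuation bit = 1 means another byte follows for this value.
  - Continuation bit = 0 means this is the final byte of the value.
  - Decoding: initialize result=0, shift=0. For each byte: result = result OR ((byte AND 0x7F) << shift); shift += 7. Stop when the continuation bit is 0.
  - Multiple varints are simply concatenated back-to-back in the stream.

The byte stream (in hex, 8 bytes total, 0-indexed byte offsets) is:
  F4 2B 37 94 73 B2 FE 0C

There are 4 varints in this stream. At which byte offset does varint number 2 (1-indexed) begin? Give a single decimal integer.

  byte[0]=0xF4 cont=1 payload=0x74=116: acc |= 116<<0 -> acc=116 shift=7
  byte[1]=0x2B cont=0 payload=0x2B=43: acc |= 43<<7 -> acc=5620 shift=14 [end]
Varint 1: bytes[0:2] = F4 2B -> value 5620 (2 byte(s))
  byte[2]=0x37 cont=0 payload=0x37=55: acc |= 55<<0 -> acc=55 shift=7 [end]
Varint 2: bytes[2:3] = 37 -> value 55 (1 byte(s))
  byte[3]=0x94 cont=1 payload=0x14=20: acc |= 20<<0 -> acc=20 shift=7
  byte[4]=0x73 cont=0 payload=0x73=115: acc |= 115<<7 -> acc=14740 shift=14 [end]
Varint 3: bytes[3:5] = 94 73 -> value 14740 (2 byte(s))
  byte[5]=0xB2 cont=1 payload=0x32=50: acc |= 50<<0 -> acc=50 shift=7
  byte[6]=0xFE cont=1 payload=0x7E=126: acc |= 126<<7 -> acc=16178 shift=14
  byte[7]=0x0C cont=0 payload=0x0C=12: acc |= 12<<14 -> acc=212786 shift=21 [end]
Varint 4: bytes[5:8] = B2 FE 0C -> value 212786 (3 byte(s))

Answer: 2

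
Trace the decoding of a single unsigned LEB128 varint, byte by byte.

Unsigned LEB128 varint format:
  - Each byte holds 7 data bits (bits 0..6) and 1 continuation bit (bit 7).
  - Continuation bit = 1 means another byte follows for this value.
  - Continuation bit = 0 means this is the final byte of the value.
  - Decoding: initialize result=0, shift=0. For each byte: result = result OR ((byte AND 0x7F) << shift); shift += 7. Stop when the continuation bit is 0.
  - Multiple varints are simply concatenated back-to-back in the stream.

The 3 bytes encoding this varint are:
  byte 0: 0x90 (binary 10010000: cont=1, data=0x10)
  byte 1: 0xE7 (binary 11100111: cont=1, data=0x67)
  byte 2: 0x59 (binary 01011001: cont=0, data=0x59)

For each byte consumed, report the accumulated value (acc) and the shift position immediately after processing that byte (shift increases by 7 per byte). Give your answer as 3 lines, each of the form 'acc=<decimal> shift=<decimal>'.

byte 0=0x90: payload=0x10=16, contrib = 16<<0 = 16; acc -> 16, shift -> 7
byte 1=0xE7: payload=0x67=103, contrib = 103<<7 = 13184; acc -> 13200, shift -> 14
byte 2=0x59: payload=0x59=89, contrib = 89<<14 = 1458176; acc -> 1471376, shift -> 21

Answer: acc=16 shift=7
acc=13200 shift=14
acc=1471376 shift=21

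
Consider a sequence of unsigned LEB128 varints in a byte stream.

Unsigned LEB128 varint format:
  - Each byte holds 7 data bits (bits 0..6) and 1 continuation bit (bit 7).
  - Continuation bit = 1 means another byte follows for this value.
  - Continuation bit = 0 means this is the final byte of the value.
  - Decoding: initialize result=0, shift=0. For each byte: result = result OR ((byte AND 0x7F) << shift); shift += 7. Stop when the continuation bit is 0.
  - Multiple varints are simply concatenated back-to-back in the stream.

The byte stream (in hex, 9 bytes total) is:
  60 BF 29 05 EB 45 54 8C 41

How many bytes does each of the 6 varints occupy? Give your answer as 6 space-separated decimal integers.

  byte[0]=0x60 cont=0 payload=0x60=96: acc |= 96<<0 -> acc=96 shift=7 [end]
Varint 1: bytes[0:1] = 60 -> value 96 (1 byte(s))
  byte[1]=0xBF cont=1 payload=0x3F=63: acc |= 63<<0 -> acc=63 shift=7
  byte[2]=0x29 cont=0 payload=0x29=41: acc |= 41<<7 -> acc=5311 shift=14 [end]
Varint 2: bytes[1:3] = BF 29 -> value 5311 (2 byte(s))
  byte[3]=0x05 cont=0 payload=0x05=5: acc |= 5<<0 -> acc=5 shift=7 [end]
Varint 3: bytes[3:4] = 05 -> value 5 (1 byte(s))
  byte[4]=0xEB cont=1 payload=0x6B=107: acc |= 107<<0 -> acc=107 shift=7
  byte[5]=0x45 cont=0 payload=0x45=69: acc |= 69<<7 -> acc=8939 shift=14 [end]
Varint 4: bytes[4:6] = EB 45 -> value 8939 (2 byte(s))
  byte[6]=0x54 cont=0 payload=0x54=84: acc |= 84<<0 -> acc=84 shift=7 [end]
Varint 5: bytes[6:7] = 54 -> value 84 (1 byte(s))
  byte[7]=0x8C cont=1 payload=0x0C=12: acc |= 12<<0 -> acc=12 shift=7
  byte[8]=0x41 cont=0 payload=0x41=65: acc |= 65<<7 -> acc=8332 shift=14 [end]
Varint 6: bytes[7:9] = 8C 41 -> value 8332 (2 byte(s))

Answer: 1 2 1 2 1 2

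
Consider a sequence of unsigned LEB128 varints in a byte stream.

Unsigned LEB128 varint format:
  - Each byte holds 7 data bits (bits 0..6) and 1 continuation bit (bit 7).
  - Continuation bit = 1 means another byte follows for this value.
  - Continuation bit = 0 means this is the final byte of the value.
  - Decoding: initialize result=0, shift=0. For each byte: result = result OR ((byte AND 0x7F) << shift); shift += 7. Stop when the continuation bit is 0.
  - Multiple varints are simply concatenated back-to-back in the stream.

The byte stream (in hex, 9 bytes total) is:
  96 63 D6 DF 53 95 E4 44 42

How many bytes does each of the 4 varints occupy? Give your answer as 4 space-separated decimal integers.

Answer: 2 3 3 1

Derivation:
  byte[0]=0x96 cont=1 payload=0x16=22: acc |= 22<<0 -> acc=22 shift=7
  byte[1]=0x63 cont=0 payload=0x63=99: acc |= 99<<7 -> acc=12694 shift=14 [end]
Varint 1: bytes[0:2] = 96 63 -> value 12694 (2 byte(s))
  byte[2]=0xD6 cont=1 payload=0x56=86: acc |= 86<<0 -> acc=86 shift=7
  byte[3]=0xDF cont=1 payload=0x5F=95: acc |= 95<<7 -> acc=12246 shift=14
  byte[4]=0x53 cont=0 payload=0x53=83: acc |= 83<<14 -> acc=1372118 shift=21 [end]
Varint 2: bytes[2:5] = D6 DF 53 -> value 1372118 (3 byte(s))
  byte[5]=0x95 cont=1 payload=0x15=21: acc |= 21<<0 -> acc=21 shift=7
  byte[6]=0xE4 cont=1 payload=0x64=100: acc |= 100<<7 -> acc=12821 shift=14
  byte[7]=0x44 cont=0 payload=0x44=68: acc |= 68<<14 -> acc=1126933 shift=21 [end]
Varint 3: bytes[5:8] = 95 E4 44 -> value 1126933 (3 byte(s))
  byte[8]=0x42 cont=0 payload=0x42=66: acc |= 66<<0 -> acc=66 shift=7 [end]
Varint 4: bytes[8:9] = 42 -> value 66 (1 byte(s))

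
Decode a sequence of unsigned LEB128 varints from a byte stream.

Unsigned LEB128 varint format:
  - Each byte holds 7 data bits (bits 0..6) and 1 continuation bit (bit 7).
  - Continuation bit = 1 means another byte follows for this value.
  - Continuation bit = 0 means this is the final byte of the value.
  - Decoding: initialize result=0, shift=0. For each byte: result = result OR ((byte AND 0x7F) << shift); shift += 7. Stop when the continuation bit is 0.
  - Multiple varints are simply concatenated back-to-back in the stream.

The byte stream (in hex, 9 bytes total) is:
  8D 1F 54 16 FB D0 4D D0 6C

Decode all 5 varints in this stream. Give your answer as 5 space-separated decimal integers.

  byte[0]=0x8D cont=1 payload=0x0D=13: acc |= 13<<0 -> acc=13 shift=7
  byte[1]=0x1F cont=0 payload=0x1F=31: acc |= 31<<7 -> acc=3981 shift=14 [end]
Varint 1: bytes[0:2] = 8D 1F -> value 3981 (2 byte(s))
  byte[2]=0x54 cont=0 payload=0x54=84: acc |= 84<<0 -> acc=84 shift=7 [end]
Varint 2: bytes[2:3] = 54 -> value 84 (1 byte(s))
  byte[3]=0x16 cont=0 payload=0x16=22: acc |= 22<<0 -> acc=22 shift=7 [end]
Varint 3: bytes[3:4] = 16 -> value 22 (1 byte(s))
  byte[4]=0xFB cont=1 payload=0x7B=123: acc |= 123<<0 -> acc=123 shift=7
  byte[5]=0xD0 cont=1 payload=0x50=80: acc |= 80<<7 -> acc=10363 shift=14
  byte[6]=0x4D cont=0 payload=0x4D=77: acc |= 77<<14 -> acc=1271931 shift=21 [end]
Varint 4: bytes[4:7] = FB D0 4D -> value 1271931 (3 byte(s))
  byte[7]=0xD0 cont=1 payload=0x50=80: acc |= 80<<0 -> acc=80 shift=7
  byte[8]=0x6C cont=0 payload=0x6C=108: acc |= 108<<7 -> acc=13904 shift=14 [end]
Varint 5: bytes[7:9] = D0 6C -> value 13904 (2 byte(s))

Answer: 3981 84 22 1271931 13904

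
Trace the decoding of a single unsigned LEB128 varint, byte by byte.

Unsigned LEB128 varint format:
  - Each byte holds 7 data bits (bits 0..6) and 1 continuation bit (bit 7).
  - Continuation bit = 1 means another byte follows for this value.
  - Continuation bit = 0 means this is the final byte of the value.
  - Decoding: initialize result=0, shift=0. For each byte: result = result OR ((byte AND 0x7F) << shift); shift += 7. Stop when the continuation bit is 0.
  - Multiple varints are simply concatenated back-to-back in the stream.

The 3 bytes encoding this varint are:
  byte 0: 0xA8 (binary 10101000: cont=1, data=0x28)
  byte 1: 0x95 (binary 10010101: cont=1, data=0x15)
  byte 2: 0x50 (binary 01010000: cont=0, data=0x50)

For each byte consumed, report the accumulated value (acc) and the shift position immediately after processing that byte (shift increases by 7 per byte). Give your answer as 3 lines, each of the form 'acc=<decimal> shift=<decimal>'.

byte 0=0xA8: payload=0x28=40, contrib = 40<<0 = 40; acc -> 40, shift -> 7
byte 1=0x95: payload=0x15=21, contrib = 21<<7 = 2688; acc -> 2728, shift -> 14
byte 2=0x50: payload=0x50=80, contrib = 80<<14 = 1310720; acc -> 1313448, shift -> 21

Answer: acc=40 shift=7
acc=2728 shift=14
acc=1313448 shift=21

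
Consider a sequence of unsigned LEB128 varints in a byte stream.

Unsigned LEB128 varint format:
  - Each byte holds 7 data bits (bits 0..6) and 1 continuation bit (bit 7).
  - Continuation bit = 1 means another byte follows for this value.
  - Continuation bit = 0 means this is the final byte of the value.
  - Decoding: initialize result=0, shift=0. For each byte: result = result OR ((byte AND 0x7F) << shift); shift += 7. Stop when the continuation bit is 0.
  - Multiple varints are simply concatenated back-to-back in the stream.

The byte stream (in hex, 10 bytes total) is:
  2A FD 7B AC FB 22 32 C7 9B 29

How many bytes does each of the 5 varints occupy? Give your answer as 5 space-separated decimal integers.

Answer: 1 2 3 1 3

Derivation:
  byte[0]=0x2A cont=0 payload=0x2A=42: acc |= 42<<0 -> acc=42 shift=7 [end]
Varint 1: bytes[0:1] = 2A -> value 42 (1 byte(s))
  byte[1]=0xFD cont=1 payload=0x7D=125: acc |= 125<<0 -> acc=125 shift=7
  byte[2]=0x7B cont=0 payload=0x7B=123: acc |= 123<<7 -> acc=15869 shift=14 [end]
Varint 2: bytes[1:3] = FD 7B -> value 15869 (2 byte(s))
  byte[3]=0xAC cont=1 payload=0x2C=44: acc |= 44<<0 -> acc=44 shift=7
  byte[4]=0xFB cont=1 payload=0x7B=123: acc |= 123<<7 -> acc=15788 shift=14
  byte[5]=0x22 cont=0 payload=0x22=34: acc |= 34<<14 -> acc=572844 shift=21 [end]
Varint 3: bytes[3:6] = AC FB 22 -> value 572844 (3 byte(s))
  byte[6]=0x32 cont=0 payload=0x32=50: acc |= 50<<0 -> acc=50 shift=7 [end]
Varint 4: bytes[6:7] = 32 -> value 50 (1 byte(s))
  byte[7]=0xC7 cont=1 payload=0x47=71: acc |= 71<<0 -> acc=71 shift=7
  byte[8]=0x9B cont=1 payload=0x1B=27: acc |= 27<<7 -> acc=3527 shift=14
  byte[9]=0x29 cont=0 payload=0x29=41: acc |= 41<<14 -> acc=675271 shift=21 [end]
Varint 5: bytes[7:10] = C7 9B 29 -> value 675271 (3 byte(s))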